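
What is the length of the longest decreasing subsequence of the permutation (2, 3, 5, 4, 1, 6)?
3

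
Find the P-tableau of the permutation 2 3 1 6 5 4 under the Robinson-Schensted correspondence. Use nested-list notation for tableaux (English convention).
Insert 2: appended to row 1. P = [[2]].
Insert 3: appended to row 1. P = [[2, 3]].
Insert 1: 1 bumps 2 from row 1; 2 starts row 2. P = [[1, 3], [2]].
Insert 6: appended to row 1. P = [[1, 3, 6], [2]].
Insert 5: 5 bumps 6 from row 1; 6 appends to row 2. P = [[1, 3, 5], [2, 6]].
Insert 4: 4 bumps 5 from row 1; 5 bumps 6 from row 2; 6 starts row 3. P = [[1, 3, 4], [2, 5], [6]].

So P = [[1, 3, 4], [2, 5], [6]].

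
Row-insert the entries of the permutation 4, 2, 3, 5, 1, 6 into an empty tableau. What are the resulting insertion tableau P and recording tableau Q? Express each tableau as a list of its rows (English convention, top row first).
P = [[1, 3, 5, 6], [2], [4]], Q = [[1, 3, 4, 6], [2], [5]]

Insert each entry of the permutation into P by Schensted row insertion, recording in Q the position of each new cell.

After inserting 4: P = [[4]].
After inserting 2: P = [[2], [4]].
After inserting 3: P = [[2, 3], [4]].
After inserting 5: P = [[2, 3, 5], [4]].
After inserting 1: P = [[1, 3, 5], [2], [4]].
After inserting 6: P = [[1, 3, 5, 6], [2], [4]].

So P = [[1, 3, 5, 6], [2], [4]], Q = [[1, 3, 4, 6], [2], [5]].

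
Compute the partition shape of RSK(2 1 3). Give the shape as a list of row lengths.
Row-insert each entry into an empty tableau.

After inserting 2: P = [[2]].
After inserting 1: P = [[1], [2]].
After inserting 3: P = [[1, 3], [2]].

The final insertion tableau P = [[1, 3], [2]] has shape [2, 1].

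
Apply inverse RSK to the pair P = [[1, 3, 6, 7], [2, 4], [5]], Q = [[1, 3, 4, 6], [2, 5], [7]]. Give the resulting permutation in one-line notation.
Reverse RSK: for i = n, n-1, ..., 1, locate i in Q, remove the corresponding corner cell from P, and reverse-bump its entry up through P; the value ejected from row 1 is w(i).

So w = 2 1 5 6 4 7 3.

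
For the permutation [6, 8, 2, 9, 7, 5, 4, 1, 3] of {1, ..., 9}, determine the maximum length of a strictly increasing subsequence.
3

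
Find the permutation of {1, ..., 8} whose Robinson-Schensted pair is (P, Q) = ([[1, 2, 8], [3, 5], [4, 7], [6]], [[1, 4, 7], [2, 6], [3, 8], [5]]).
Reverse RSK: for i = n, n-1, ..., 1, locate i in Q, remove the corresponding corner cell from P, and reverse-bump its entry up through P; the value ejected from row 1 is w(i).

So w = 6 4 3 7 1 5 8 2.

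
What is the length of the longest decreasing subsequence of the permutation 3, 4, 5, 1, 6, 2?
2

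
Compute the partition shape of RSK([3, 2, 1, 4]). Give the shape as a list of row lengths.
[2, 1, 1]

Row-insert each entry into an empty tableau.

After inserting 3: P = [[3]].
After inserting 2: P = [[2], [3]].
After inserting 1: P = [[1], [2], [3]].
After inserting 4: P = [[1, 4], [2], [3]].

The final insertion tableau P = [[1, 4], [2], [3]] has shape [2, 1, 1].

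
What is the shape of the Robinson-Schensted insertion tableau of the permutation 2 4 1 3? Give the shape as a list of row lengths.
[2, 2]

Row-insert each entry into an empty tableau.

After inserting 2: P = [[2]].
After inserting 4: P = [[2, 4]].
After inserting 1: P = [[1, 4], [2]].
After inserting 3: P = [[1, 3], [2, 4]].

The final insertion tableau P = [[1, 3], [2, 4]] has shape [2, 2].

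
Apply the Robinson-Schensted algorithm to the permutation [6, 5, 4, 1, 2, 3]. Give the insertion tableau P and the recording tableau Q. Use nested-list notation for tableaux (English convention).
Insert each entry of the permutation into P by Schensted row insertion, recording in Q the position of each new cell.

Insert 6: appended to row 1. P = [[6]], Q = [[1]].
Insert 5: 5 bumps 6 from row 1; 6 starts row 2. P = [[5], [6]], Q = [[1], [2]].
Insert 4: 4 bumps 5 from row 1; 5 bumps 6 from row 2; 6 starts row 3. P = [[4], [5], [6]], Q = [[1], [2], [3]].
Insert 1: 1 bumps 4 from row 1; 4 bumps 5 from row 2; 5 bumps 6 from row 3; 6 starts row 4. P = [[1], [4], [5], [6]], Q = [[1], [2], [3], [4]].
Insert 2: appended to row 1. P = [[1, 2], [4], [5], [6]], Q = [[1, 5], [2], [3], [4]].
Insert 3: appended to row 1. P = [[1, 2, 3], [4], [5], [6]], Q = [[1, 5, 6], [2], [3], [4]].

So P = [[1, 2, 3], [4], [5], [6]], Q = [[1, 5, 6], [2], [3], [4]].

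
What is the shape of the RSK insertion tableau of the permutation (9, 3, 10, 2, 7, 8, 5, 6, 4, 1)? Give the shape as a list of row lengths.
[3, 3, 2, 1, 1]

Row-insert each entry into an empty tableau.

After inserting 9: P = [[9]].
After inserting 3: P = [[3], [9]].
After inserting 10: P = [[3, 10], [9]].
After inserting 2: P = [[2, 10], [3], [9]].
After inserting 7: P = [[2, 7], [3, 10], [9]].
After inserting 8: P = [[2, 7, 8], [3, 10], [9]].
After inserting 5: P = [[2, 5, 8], [3, 7], [9, 10]].
After inserting 6: P = [[2, 5, 6], [3, 7, 8], [9, 10]].
After inserting 4: P = [[2, 4, 6], [3, 5, 8], [7, 10], [9]].
After inserting 1: P = [[1, 4, 6], [2, 5, 8], [3, 10], [7], [9]].

The final insertion tableau P = [[1, 4, 6], [2, 5, 8], [3, 10], [7], [9]] has shape [3, 3, 2, 1, 1].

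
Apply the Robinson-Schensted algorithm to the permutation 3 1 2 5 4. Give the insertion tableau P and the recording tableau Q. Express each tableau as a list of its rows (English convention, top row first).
Insert each entry of the permutation into P by Schensted row insertion, recording in Q the position of each new cell.

Insert 3: appended to row 1. P = [[3]].
Insert 1: 1 bumps 3 from row 1; 3 starts row 2. P = [[1], [3]].
Insert 2: appended to row 1. P = [[1, 2], [3]].
Insert 5: appended to row 1. P = [[1, 2, 5], [3]].
Insert 4: 4 bumps 5 from row 1; 5 appends to row 2. P = [[1, 2, 4], [3, 5]].

So P = [[1, 2, 4], [3, 5]], Q = [[1, 3, 4], [2, 5]].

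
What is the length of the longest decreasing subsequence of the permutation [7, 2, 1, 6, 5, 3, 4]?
4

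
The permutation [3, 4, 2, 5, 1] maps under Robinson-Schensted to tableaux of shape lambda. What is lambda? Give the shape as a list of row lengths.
Row-insert each entry into an empty tableau.

After inserting 3: P = [[3]].
After inserting 4: P = [[3, 4]].
After inserting 2: P = [[2, 4], [3]].
After inserting 5: P = [[2, 4, 5], [3]].
After inserting 1: P = [[1, 4, 5], [2], [3]].

The final insertion tableau P = [[1, 4, 5], [2], [3]] has shape [3, 1, 1].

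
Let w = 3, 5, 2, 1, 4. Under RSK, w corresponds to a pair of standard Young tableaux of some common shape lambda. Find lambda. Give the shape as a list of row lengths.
Row-insert each entry into an empty tableau.

After inserting 3: P = [[3]].
After inserting 5: P = [[3, 5]].
After inserting 2: P = [[2, 5], [3]].
After inserting 1: P = [[1, 5], [2], [3]].
After inserting 4: P = [[1, 4], [2, 5], [3]].

The final insertion tableau P = [[1, 4], [2, 5], [3]] has shape [2, 2, 1].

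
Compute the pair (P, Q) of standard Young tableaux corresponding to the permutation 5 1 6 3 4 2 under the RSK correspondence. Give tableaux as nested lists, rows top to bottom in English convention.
Insert each entry of the permutation into P by Schensted row insertion, recording in Q the position of each new cell.

After inserting 5: P = [[5]].
After inserting 1: P = [[1], [5]].
After inserting 6: P = [[1, 6], [5]].
After inserting 3: P = [[1, 3], [5, 6]].
After inserting 4: P = [[1, 3, 4], [5, 6]].
After inserting 2: P = [[1, 2, 4], [3, 6], [5]].

So P = [[1, 2, 4], [3, 6], [5]], Q = [[1, 3, 5], [2, 4], [6]].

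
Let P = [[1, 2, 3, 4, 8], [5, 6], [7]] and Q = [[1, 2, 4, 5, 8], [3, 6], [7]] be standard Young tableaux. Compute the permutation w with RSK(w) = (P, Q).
Reverse the RSK construction: for i from n down to 1, find the cell of Q containing i, remove the entry at that cell from P, and reverse-bump it up through P; the value ejected from row 1 is w(i).

Step i=8: Q has 8 at row 1, column 5; remove that cell from P, ejecting 8. So w(8) = 8. P is now [[1, 2, 3, 4], [5, 6], [7]].
Step i=7: Q has 7 at row 3, column 1; remove 7 from row 3 of P and reverse-bump: 7 enters row 2 and ejects 6; 6 enters row 1 and ejects 4. So w(7) = 4. P is now [[1, 2, 3, 6], [5, 7]].
Step i=6: Q has 6 at row 2, column 2; remove 7 from row 2 of P and reverse-bump: 7 enters row 1 and ejects 6. So w(6) = 6. P is now [[1, 2, 3, 7], [5]].
Step i=5: Q has 5 at row 1, column 4; remove that cell from P, ejecting 7. So w(5) = 7. P is now [[1, 2, 3], [5]].
Step i=4: Q has 4 at row 1, column 3; remove that cell from P, ejecting 3. So w(4) = 3. P is now [[1, 2], [5]].
Step i=3: Q has 3 at row 2, column 1; remove 5 from row 2 of P and reverse-bump: 5 enters row 1 and ejects 2. So w(3) = 2. P is now [[1, 5]].
Step i=2: Q has 2 at row 1, column 2; remove that cell from P, ejecting 5. So w(2) = 5. P is now [[1]].
Step i=1: Q has 1 at row 1, column 1; remove that cell from P, ejecting 1. So w(1) = 1. P is now [].

So w = 1 5 2 3 7 6 4 8.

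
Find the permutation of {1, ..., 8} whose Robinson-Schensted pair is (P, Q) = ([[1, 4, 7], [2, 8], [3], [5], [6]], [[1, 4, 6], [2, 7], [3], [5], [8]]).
Reverse RSK: for i = n, n-1, ..., 1, locate i in Q, remove the corresponding corner cell from P, and reverse-bump its entry up through P; the value ejected from row 1 is w(i).

So w = 6 5 3 4 2 8 7 1.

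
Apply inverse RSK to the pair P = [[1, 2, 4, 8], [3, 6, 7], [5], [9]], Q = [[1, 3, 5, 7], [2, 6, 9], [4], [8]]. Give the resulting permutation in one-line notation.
Reverse the RSK construction: for i from n down to 1, find the cell of Q containing i, remove the entry at that cell from P, and reverse-bump it up through P; the value ejected from row 1 is w(i).

Step i=9: Q has 9 at row 2, column 3; remove 7 from row 2 of P and reverse-bump: 7 enters row 1 and ejects 4. So w(9) = 4. P is now [[1, 2, 7, 8], [3, 6], [5], [9]].
Step i=8: Q has 8 at row 4, column 1; remove 9 from row 4 of P and reverse-bump: 9 enters row 3 and ejects 5; 5 enters row 2 and ejects 3; 3 enters row 1 and ejects 2. So w(8) = 2. P is now [[1, 3, 7, 8], [5, 6], [9]].
Step i=7: Q has 7 at row 1, column 4; remove that cell from P, ejecting 8. So w(7) = 8. P is now [[1, 3, 7], [5, 6], [9]].
Step i=6: Q has 6 at row 2, column 2; remove 6 from row 2 of P and reverse-bump: 6 enters row 1 and ejects 3. So w(6) = 3. P is now [[1, 6, 7], [5], [9]].
Step i=5: Q has 5 at row 1, column 3; remove that cell from P, ejecting 7. So w(5) = 7. P is now [[1, 6], [5], [9]].
Step i=4: Q has 4 at row 3, column 1; remove 9 from row 3 of P and reverse-bump: 9 enters row 2 and ejects 5; 5 enters row 1 and ejects 1. So w(4) = 1. P is now [[5, 6], [9]].
Step i=3: Q has 3 at row 1, column 2; remove that cell from P, ejecting 6. So w(3) = 6. P is now [[5], [9]].
Step i=2: Q has 2 at row 2, column 1; remove 9 from row 2 of P and reverse-bump: 9 enters row 1 and ejects 5. So w(2) = 5. P is now [[9]].
Step i=1: Q has 1 at row 1, column 1; remove that cell from P, ejecting 9. So w(1) = 9. P is now [].

So w = 9 5 6 1 7 3 8 2 4.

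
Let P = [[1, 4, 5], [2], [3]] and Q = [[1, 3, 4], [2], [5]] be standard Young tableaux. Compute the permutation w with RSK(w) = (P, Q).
3 2 4 5 1

Reverse the RSK construction: for i from n down to 1, find the cell of Q containing i, remove the entry at that cell from P, and reverse-bump it up through P; the value ejected from row 1 is w(i).

Step i=5: Q has 5 at row 3, column 1; remove 3 from row 3 of P and reverse-bump: 3 enters row 2 and ejects 2; 2 enters row 1 and ejects 1. So w(5) = 1. P is now [[2, 4, 5], [3]].
Step i=4: Q has 4 at row 1, column 3; remove that cell from P, ejecting 5. So w(4) = 5. P is now [[2, 4], [3]].
Step i=3: Q has 3 at row 1, column 2; remove that cell from P, ejecting 4. So w(3) = 4. P is now [[2], [3]].
Step i=2: Q has 2 at row 2, column 1; remove 3 from row 2 of P and reverse-bump: 3 enters row 1 and ejects 2. So w(2) = 2. P is now [[3]].
Step i=1: Q has 1 at row 1, column 1; remove that cell from P, ejecting 3. So w(1) = 3. P is now [].

So w = 3 2 4 5 1.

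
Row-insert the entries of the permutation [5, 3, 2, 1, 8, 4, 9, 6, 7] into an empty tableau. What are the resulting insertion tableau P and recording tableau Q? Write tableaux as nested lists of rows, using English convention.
Insert each entry of the permutation into P by Schensted row insertion, recording in Q the position of each new cell.

Insert 5: appended to row 1. P = [[5]], Q = [[1]].
Insert 3: 3 bumps 5 from row 1; 5 starts row 2. P = [[3], [5]], Q = [[1], [2]].
Insert 2: 2 bumps 3 from row 1; 3 bumps 5 from row 2; 5 starts row 3. P = [[2], [3], [5]], Q = [[1], [2], [3]].
Insert 1: 1 bumps 2 from row 1; 2 bumps 3 from row 2; 3 bumps 5 from row 3; 5 starts row 4. P = [[1], [2], [3], [5]], Q = [[1], [2], [3], [4]].
Insert 8: appended to row 1. P = [[1, 8], [2], [3], [5]], Q = [[1, 5], [2], [3], [4]].
Insert 4: 4 bumps 8 from row 1; 8 appends to row 2. P = [[1, 4], [2, 8], [3], [5]], Q = [[1, 5], [2, 6], [3], [4]].
Insert 9: appended to row 1. P = [[1, 4, 9], [2, 8], [3], [5]], Q = [[1, 5, 7], [2, 6], [3], [4]].
Insert 6: 6 bumps 9 from row 1; 9 appends to row 2. P = [[1, 4, 6], [2, 8, 9], [3], [5]], Q = [[1, 5, 7], [2, 6, 8], [3], [4]].
Insert 7: appended to row 1. P = [[1, 4, 6, 7], [2, 8, 9], [3], [5]], Q = [[1, 5, 7, 9], [2, 6, 8], [3], [4]].

So P = [[1, 4, 6, 7], [2, 8, 9], [3], [5]], Q = [[1, 5, 7, 9], [2, 6, 8], [3], [4]].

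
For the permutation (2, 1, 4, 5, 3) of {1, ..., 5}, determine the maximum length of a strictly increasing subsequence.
3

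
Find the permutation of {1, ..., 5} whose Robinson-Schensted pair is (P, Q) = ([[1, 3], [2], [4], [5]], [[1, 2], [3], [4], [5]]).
2 5 4 3 1

Reverse RSK: for i = n, n-1, ..., 1, locate i in Q, remove the corresponding corner cell from P, and reverse-bump its entry up through P; the value ejected from row 1 is w(i).

So w = 2 5 4 3 1.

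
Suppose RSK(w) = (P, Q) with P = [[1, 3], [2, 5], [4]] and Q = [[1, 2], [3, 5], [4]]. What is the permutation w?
Reverse the RSK construction: for i from n down to 1, find the cell of Q containing i, remove the entry at that cell from P, and reverse-bump it up through P; the value ejected from row 1 is w(i).

Step i=5: Q has 5 at row 2, column 2; remove 5 from row 2 of P and reverse-bump: 5 enters row 1 and ejects 3. So w(5) = 3. P is now [[1, 5], [2], [4]].
Step i=4: Q has 4 at row 3, column 1; remove 4 from row 3 of P and reverse-bump: 4 enters row 2 and ejects 2; 2 enters row 1 and ejects 1. So w(4) = 1. P is now [[2, 5], [4]].
Step i=3: Q has 3 at row 2, column 1; remove 4 from row 2 of P and reverse-bump: 4 enters row 1 and ejects 2. So w(3) = 2. P is now [[4, 5]].
Step i=2: Q has 2 at row 1, column 2; remove that cell from P, ejecting 5. So w(2) = 5. P is now [[4]].
Step i=1: Q has 1 at row 1, column 1; remove that cell from P, ejecting 4. So w(1) = 4. P is now [].

So w = 4 5 2 1 3.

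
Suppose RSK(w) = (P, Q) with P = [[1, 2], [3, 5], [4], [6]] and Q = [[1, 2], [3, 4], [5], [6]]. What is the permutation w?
4 6 1 5 3 2

Reverse RSK: for i = n, n-1, ..., 1, locate i in Q, remove the corresponding corner cell from P, and reverse-bump its entry up through P; the value ejected from row 1 is w(i).

So w = 4 6 1 5 3 2.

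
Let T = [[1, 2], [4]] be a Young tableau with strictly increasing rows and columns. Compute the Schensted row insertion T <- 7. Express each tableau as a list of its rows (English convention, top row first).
7 is larger than every entry of row 1, so it is appended to row 1. The new tableau is [[1, 2, 7], [4]].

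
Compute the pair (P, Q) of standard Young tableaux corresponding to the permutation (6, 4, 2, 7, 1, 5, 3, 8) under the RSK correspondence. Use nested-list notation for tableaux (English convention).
P = [[1, 3, 8], [2, 5], [4, 7], [6]], Q = [[1, 4, 8], [2, 6], [3, 7], [5]]

Insert each entry of the permutation into P by Schensted row insertion, recording in Q the position of each new cell.

Insert 6: appended to row 1. P = [[6]].
Insert 4: 4 bumps 6 from row 1; 6 starts row 2. P = [[4], [6]].
Insert 2: 2 bumps 4 from row 1; 4 bumps 6 from row 2; 6 starts row 3. P = [[2], [4], [6]].
Insert 7: appended to row 1. P = [[2, 7], [4], [6]].
Insert 1: 1 bumps 2 from row 1; 2 bumps 4 from row 2; 4 bumps 6 from row 3; 6 starts row 4. P = [[1, 7], [2], [4], [6]].
Insert 5: 5 bumps 7 from row 1; 7 appends to row 2. P = [[1, 5], [2, 7], [4], [6]].
Insert 3: 3 bumps 5 from row 1; 5 bumps 7 from row 2; 7 appends to row 3. P = [[1, 3], [2, 5], [4, 7], [6]].
Insert 8: appended to row 1. P = [[1, 3, 8], [2, 5], [4, 7], [6]].

So P = [[1, 3, 8], [2, 5], [4, 7], [6]], Q = [[1, 4, 8], [2, 6], [3, 7], [5]].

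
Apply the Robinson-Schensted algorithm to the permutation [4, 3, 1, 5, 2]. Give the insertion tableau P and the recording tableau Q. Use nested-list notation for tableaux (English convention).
Insert each entry of the permutation into P by Schensted row insertion, recording in Q the position of each new cell.

After inserting 4: P = [[4]].
After inserting 3: P = [[3], [4]].
After inserting 1: P = [[1], [3], [4]].
After inserting 5: P = [[1, 5], [3], [4]].
After inserting 2: P = [[1, 2], [3, 5], [4]].

So P = [[1, 2], [3, 5], [4]], Q = [[1, 4], [2, 5], [3]].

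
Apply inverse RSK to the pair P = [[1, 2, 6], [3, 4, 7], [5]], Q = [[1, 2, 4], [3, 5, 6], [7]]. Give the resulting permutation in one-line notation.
3 5 1 7 4 6 2

Reverse RSK: for i = n, n-1, ..., 1, locate i in Q, remove the corresponding corner cell from P, and reverse-bump its entry up through P; the value ejected from row 1 is w(i).

So w = 3 5 1 7 4 6 2.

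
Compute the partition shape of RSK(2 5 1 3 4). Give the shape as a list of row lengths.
Row-insert each entry into an empty tableau.

After inserting 2: P = [[2]].
After inserting 5: P = [[2, 5]].
After inserting 1: P = [[1, 5], [2]].
After inserting 3: P = [[1, 3], [2, 5]].
After inserting 4: P = [[1, 3, 4], [2, 5]].

The final insertion tableau P = [[1, 3, 4], [2, 5]] has shape [3, 2].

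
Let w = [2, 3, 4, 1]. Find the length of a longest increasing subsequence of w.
3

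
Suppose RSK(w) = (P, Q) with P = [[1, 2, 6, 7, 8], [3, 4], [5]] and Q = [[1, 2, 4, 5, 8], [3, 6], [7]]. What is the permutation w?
3 5 1 6 7 4 2 8

Reverse the RSK construction: for i from n down to 1, find the cell of Q containing i, remove the entry at that cell from P, and reverse-bump it up through P; the value ejected from row 1 is w(i).

Step i=8: Q has 8 at row 1, column 5; remove that cell from P, ejecting 8. So w(8) = 8. P is now [[1, 2, 6, 7], [3, 4], [5]].
Step i=7: Q has 7 at row 3, column 1; remove 5 from row 3 of P and reverse-bump: 5 enters row 2 and ejects 4; 4 enters row 1 and ejects 2. So w(7) = 2. P is now [[1, 4, 6, 7], [3, 5]].
Step i=6: Q has 6 at row 2, column 2; remove 5 from row 2 of P and reverse-bump: 5 enters row 1 and ejects 4. So w(6) = 4. P is now [[1, 5, 6, 7], [3]].
Step i=5: Q has 5 at row 1, column 4; remove that cell from P, ejecting 7. So w(5) = 7. P is now [[1, 5, 6], [3]].
Step i=4: Q has 4 at row 1, column 3; remove that cell from P, ejecting 6. So w(4) = 6. P is now [[1, 5], [3]].
Step i=3: Q has 3 at row 2, column 1; remove 3 from row 2 of P and reverse-bump: 3 enters row 1 and ejects 1. So w(3) = 1. P is now [[3, 5]].
Step i=2: Q has 2 at row 1, column 2; remove that cell from P, ejecting 5. So w(2) = 5. P is now [[3]].
Step i=1: Q has 1 at row 1, column 1; remove that cell from P, ejecting 3. So w(1) = 3. P is now [].

So w = 3 5 1 6 7 4 2 8.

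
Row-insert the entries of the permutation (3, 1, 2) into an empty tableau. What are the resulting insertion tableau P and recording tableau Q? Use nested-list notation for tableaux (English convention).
P = [[1, 2], [3]], Q = [[1, 3], [2]]

Insert each entry of the permutation into P by Schensted row insertion, recording in Q the position of each new cell.

Insert 3: appended to row 1. P = [[3]], Q = [[1]].
Insert 1: 1 bumps 3 from row 1; 3 starts row 2. P = [[1], [3]], Q = [[1], [2]].
Insert 2: appended to row 1. P = [[1, 2], [3]], Q = [[1, 3], [2]].

So P = [[1, 2], [3]], Q = [[1, 3], [2]].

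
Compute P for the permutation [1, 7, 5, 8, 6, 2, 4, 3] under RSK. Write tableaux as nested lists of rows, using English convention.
P = [[1, 2, 3], [4, 6], [5, 8], [7]]

Insert 1: appended to row 1. P = [[1]].
Insert 7: appended to row 1. P = [[1, 7]].
Insert 5: 5 bumps 7 from row 1; 7 starts row 2. P = [[1, 5], [7]].
Insert 8: appended to row 1. P = [[1, 5, 8], [7]].
Insert 6: 6 bumps 8 from row 1; 8 appends to row 2. P = [[1, 5, 6], [7, 8]].
Insert 2: 2 bumps 5 from row 1; 5 bumps 7 from row 2; 7 starts row 3. P = [[1, 2, 6], [5, 8], [7]].
Insert 4: 4 bumps 6 from row 1; 6 bumps 8 from row 2; 8 appends to row 3. P = [[1, 2, 4], [5, 6], [7, 8]].
Insert 3: 3 bumps 4 from row 1; 4 bumps 5 from row 2; 5 bumps 7 from row 3; 7 starts row 4. P = [[1, 2, 3], [4, 6], [5, 8], [7]].

So P = [[1, 2, 3], [4, 6], [5, 8], [7]].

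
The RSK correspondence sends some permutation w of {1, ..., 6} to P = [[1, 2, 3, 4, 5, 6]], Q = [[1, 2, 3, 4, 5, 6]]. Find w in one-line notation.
1 2 3 4 5 6

Reverse the RSK construction: for i from n down to 1, find the cell of Q containing i, remove the entry at that cell from P, and reverse-bump it up through P; the value ejected from row 1 is w(i).

Step i=6: Q has 6 at row 1, column 6; remove that cell from P, ejecting 6. So w(6) = 6. P is now [[1, 2, 3, 4, 5]].
Step i=5: Q has 5 at row 1, column 5; remove that cell from P, ejecting 5. So w(5) = 5. P is now [[1, 2, 3, 4]].
Step i=4: Q has 4 at row 1, column 4; remove that cell from P, ejecting 4. So w(4) = 4. P is now [[1, 2, 3]].
Step i=3: Q has 3 at row 1, column 3; remove that cell from P, ejecting 3. So w(3) = 3. P is now [[1, 2]].
Step i=2: Q has 2 at row 1, column 2; remove that cell from P, ejecting 2. So w(2) = 2. P is now [[1]].
Step i=1: Q has 1 at row 1, column 1; remove that cell from P, ejecting 1. So w(1) = 1. P is now [].

So w = 1 2 3 4 5 6.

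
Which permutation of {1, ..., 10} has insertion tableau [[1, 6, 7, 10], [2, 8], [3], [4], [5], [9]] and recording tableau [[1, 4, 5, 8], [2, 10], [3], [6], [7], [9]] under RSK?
9 5 4 6 8 3 2 10 1 7

Reverse the RSK construction: for i from n down to 1, find the cell of Q containing i, remove the entry at that cell from P, and reverse-bump it up through P; the value ejected from row 1 is w(i).

Step i=10: Q has 10 at row 2, column 2; remove 8 from row 2 of P and reverse-bump: 8 enters row 1 and ejects 7. So w(10) = 7. P is now [[1, 6, 8, 10], [2], [3], [4], [5], [9]].
Step i=9: Q has 9 at row 6, column 1; remove 9 from row 6 of P and reverse-bump: 9 enters row 5 and ejects 5; 5 enters row 4 and ejects 4; 4 enters row 3 and ejects 3; 3 enters row 2 and ejects 2; 2 enters row 1 and ejects 1. So w(9) = 1. P is now [[2, 6, 8, 10], [3], [4], [5], [9]].
Step i=8: Q has 8 at row 1, column 4; remove that cell from P, ejecting 10. So w(8) = 10. P is now [[2, 6, 8], [3], [4], [5], [9]].
Step i=7: Q has 7 at row 5, column 1; remove 9 from row 5 of P and reverse-bump: 9 enters row 4 and ejects 5; 5 enters row 3 and ejects 4; 4 enters row 2 and ejects 3; 3 enters row 1 and ejects 2. So w(7) = 2. P is now [[3, 6, 8], [4], [5], [9]].
Step i=6: Q has 6 at row 4, column 1; remove 9 from row 4 of P and reverse-bump: 9 enters row 3 and ejects 5; 5 enters row 2 and ejects 4; 4 enters row 1 and ejects 3. So w(6) = 3. P is now [[4, 6, 8], [5], [9]].
Step i=5: Q has 5 at row 1, column 3; remove that cell from P, ejecting 8. So w(5) = 8. P is now [[4, 6], [5], [9]].
Step i=4: Q has 4 at row 1, column 2; remove that cell from P, ejecting 6. So w(4) = 6. P is now [[4], [5], [9]].
Step i=3: Q has 3 at row 3, column 1; remove 9 from row 3 of P and reverse-bump: 9 enters row 2 and ejects 5; 5 enters row 1 and ejects 4. So w(3) = 4. P is now [[5], [9]].
Step i=2: Q has 2 at row 2, column 1; remove 9 from row 2 of P and reverse-bump: 9 enters row 1 and ejects 5. So w(2) = 5. P is now [[9]].
Step i=1: Q has 1 at row 1, column 1; remove that cell from P, ejecting 9. So w(1) = 9. P is now [].

So w = 9 5 4 6 8 3 2 10 1 7.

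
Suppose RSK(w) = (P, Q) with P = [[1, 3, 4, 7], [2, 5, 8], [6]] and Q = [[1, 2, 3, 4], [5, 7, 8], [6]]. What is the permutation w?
2 3 6 8 5 1 4 7

Reverse RSK: for i = n, n-1, ..., 1, locate i in Q, remove the corresponding corner cell from P, and reverse-bump its entry up through P; the value ejected from row 1 is w(i).

So w = 2 3 6 8 5 1 4 7.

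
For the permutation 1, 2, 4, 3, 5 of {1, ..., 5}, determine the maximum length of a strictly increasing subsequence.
4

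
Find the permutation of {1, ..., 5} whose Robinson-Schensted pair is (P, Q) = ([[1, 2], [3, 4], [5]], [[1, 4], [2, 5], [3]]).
5 3 1 4 2

Reverse the RSK construction: for i from n down to 1, find the cell of Q containing i, remove the entry at that cell from P, and reverse-bump it up through P; the value ejected from row 1 is w(i).

Step i=5: Q has 5 at row 2, column 2; remove 4 from row 2 of P and reverse-bump: 4 enters row 1 and ejects 2. So w(5) = 2. P is now [[1, 4], [3], [5]].
Step i=4: Q has 4 at row 1, column 2; remove that cell from P, ejecting 4. So w(4) = 4. P is now [[1], [3], [5]].
Step i=3: Q has 3 at row 3, column 1; remove 5 from row 3 of P and reverse-bump: 5 enters row 2 and ejects 3; 3 enters row 1 and ejects 1. So w(3) = 1. P is now [[3], [5]].
Step i=2: Q has 2 at row 2, column 1; remove 5 from row 2 of P and reverse-bump: 5 enters row 1 and ejects 3. So w(2) = 3. P is now [[5]].
Step i=1: Q has 1 at row 1, column 1; remove that cell from P, ejecting 5. So w(1) = 5. P is now [].

So w = 5 3 1 4 2.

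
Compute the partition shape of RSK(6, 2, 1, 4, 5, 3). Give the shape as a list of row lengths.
Row-insert each entry into an empty tableau.

After inserting 6: P = [[6]].
After inserting 2: P = [[2], [6]].
After inserting 1: P = [[1], [2], [6]].
After inserting 4: P = [[1, 4], [2], [6]].
After inserting 5: P = [[1, 4, 5], [2], [6]].
After inserting 3: P = [[1, 3, 5], [2, 4], [6]].

The final insertion tableau P = [[1, 3, 5], [2, 4], [6]] has shape [3, 2, 1].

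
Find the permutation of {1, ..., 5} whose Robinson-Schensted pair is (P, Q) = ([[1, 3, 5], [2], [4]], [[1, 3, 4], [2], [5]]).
Reverse the RSK construction: for i from n down to 1, find the cell of Q containing i, remove the entry at that cell from P, and reverse-bump it up through P; the value ejected from row 1 is w(i).

Step i=5: Q has 5 at row 3, column 1; remove 4 from row 3 of P and reverse-bump: 4 enters row 2 and ejects 2; 2 enters row 1 and ejects 1. So w(5) = 1. P is now [[2, 3, 5], [4]].
Step i=4: Q has 4 at row 1, column 3; remove that cell from P, ejecting 5. So w(4) = 5. P is now [[2, 3], [4]].
Step i=3: Q has 3 at row 1, column 2; remove that cell from P, ejecting 3. So w(3) = 3. P is now [[2], [4]].
Step i=2: Q has 2 at row 2, column 1; remove 4 from row 2 of P and reverse-bump: 4 enters row 1 and ejects 2. So w(2) = 2. P is now [[4]].
Step i=1: Q has 1 at row 1, column 1; remove that cell from P, ejecting 4. So w(1) = 4. P is now [].

So w = 4 2 3 5 1.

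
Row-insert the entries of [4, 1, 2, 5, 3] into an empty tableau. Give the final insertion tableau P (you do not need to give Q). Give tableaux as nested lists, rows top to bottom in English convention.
P = [[1, 2, 3], [4, 5]]

Insert 4: appended to row 1. P = [[4]].
Insert 1: 1 bumps 4 from row 1; 4 starts row 2. P = [[1], [4]].
Insert 2: appended to row 1. P = [[1, 2], [4]].
Insert 5: appended to row 1. P = [[1, 2, 5], [4]].
Insert 3: 3 bumps 5 from row 1; 5 appends to row 2. P = [[1, 2, 3], [4, 5]].

So P = [[1, 2, 3], [4, 5]].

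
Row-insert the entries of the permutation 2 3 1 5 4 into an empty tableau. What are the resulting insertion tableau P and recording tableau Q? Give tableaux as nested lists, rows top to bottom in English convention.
P = [[1, 3, 4], [2, 5]], Q = [[1, 2, 4], [3, 5]]

Insert each entry of the permutation into P by Schensted row insertion, recording in Q the position of each new cell.

Insert 2: appended to row 1. P = [[2]].
Insert 3: appended to row 1. P = [[2, 3]].
Insert 1: 1 bumps 2 from row 1; 2 starts row 2. P = [[1, 3], [2]].
Insert 5: appended to row 1. P = [[1, 3, 5], [2]].
Insert 4: 4 bumps 5 from row 1; 5 appends to row 2. P = [[1, 3, 4], [2, 5]].

So P = [[1, 3, 4], [2, 5]], Q = [[1, 2, 4], [3, 5]].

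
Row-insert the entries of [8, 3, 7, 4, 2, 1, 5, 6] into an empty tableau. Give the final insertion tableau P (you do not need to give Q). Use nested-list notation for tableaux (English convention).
Insert 8: appended to row 1. P = [[8]].
Insert 3: 3 bumps 8 from row 1; 8 starts row 2. P = [[3], [8]].
Insert 7: appended to row 1. P = [[3, 7], [8]].
Insert 4: 4 bumps 7 from row 1; 7 bumps 8 from row 2; 8 starts row 3. P = [[3, 4], [7], [8]].
Insert 2: 2 bumps 3 from row 1; 3 bumps 7 from row 2; 7 bumps 8 from row 3; 8 starts row 4. P = [[2, 4], [3], [7], [8]].
Insert 1: 1 bumps 2 from row 1; 2 bumps 3 from row 2; 3 bumps 7 from row 3; 7 bumps 8 from row 4; 8 starts row 5. P = [[1, 4], [2], [3], [7], [8]].
Insert 5: appended to row 1. P = [[1, 4, 5], [2], [3], [7], [8]].
Insert 6: appended to row 1. P = [[1, 4, 5, 6], [2], [3], [7], [8]].

So P = [[1, 4, 5, 6], [2], [3], [7], [8]].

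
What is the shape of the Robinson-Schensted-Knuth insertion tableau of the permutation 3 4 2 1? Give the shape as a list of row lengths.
Row-insert each entry into an empty tableau.

After inserting 3: P = [[3]].
After inserting 4: P = [[3, 4]].
After inserting 2: P = [[2, 4], [3]].
After inserting 1: P = [[1, 4], [2], [3]].

The final insertion tableau P = [[1, 4], [2], [3]] has shape [2, 1, 1].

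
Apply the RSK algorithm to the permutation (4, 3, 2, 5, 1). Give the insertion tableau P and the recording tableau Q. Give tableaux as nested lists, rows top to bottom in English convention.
P = [[1, 5], [2], [3], [4]], Q = [[1, 4], [2], [3], [5]]

Insert each entry of the permutation into P by Schensted row insertion, recording in Q the position of each new cell.

Insert 4: appended to row 1. P = [[4]], Q = [[1]].
Insert 3: 3 bumps 4 from row 1; 4 starts row 2. P = [[3], [4]], Q = [[1], [2]].
Insert 2: 2 bumps 3 from row 1; 3 bumps 4 from row 2; 4 starts row 3. P = [[2], [3], [4]], Q = [[1], [2], [3]].
Insert 5: appended to row 1. P = [[2, 5], [3], [4]], Q = [[1, 4], [2], [3]].
Insert 1: 1 bumps 2 from row 1; 2 bumps 3 from row 2; 3 bumps 4 from row 3; 4 starts row 4. P = [[1, 5], [2], [3], [4]], Q = [[1, 4], [2], [3], [5]].

So P = [[1, 5], [2], [3], [4]], Q = [[1, 4], [2], [3], [5]].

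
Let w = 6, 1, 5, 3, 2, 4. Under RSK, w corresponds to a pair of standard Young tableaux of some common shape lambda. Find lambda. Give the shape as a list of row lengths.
[3, 1, 1, 1]

Row-insert each entry into an empty tableau.

After inserting 6: P = [[6]].
After inserting 1: P = [[1], [6]].
After inserting 5: P = [[1, 5], [6]].
After inserting 3: P = [[1, 3], [5], [6]].
After inserting 2: P = [[1, 2], [3], [5], [6]].
After inserting 4: P = [[1, 2, 4], [3], [5], [6]].

The final insertion tableau P = [[1, 2, 4], [3], [5], [6]] has shape [3, 1, 1, 1].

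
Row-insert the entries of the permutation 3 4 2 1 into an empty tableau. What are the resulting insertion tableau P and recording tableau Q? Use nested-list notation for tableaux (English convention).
Insert each entry of the permutation into P by Schensted row insertion, recording in Q the position of each new cell.

Insert 3: appended to row 1. P = [[3]].
Insert 4: appended to row 1. P = [[3, 4]].
Insert 2: 2 bumps 3 from row 1; 3 starts row 2. P = [[2, 4], [3]].
Insert 1: 1 bumps 2 from row 1; 2 bumps 3 from row 2; 3 starts row 3. P = [[1, 4], [2], [3]].

So P = [[1, 4], [2], [3]], Q = [[1, 2], [3], [4]].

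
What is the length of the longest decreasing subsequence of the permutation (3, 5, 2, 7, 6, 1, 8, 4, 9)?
3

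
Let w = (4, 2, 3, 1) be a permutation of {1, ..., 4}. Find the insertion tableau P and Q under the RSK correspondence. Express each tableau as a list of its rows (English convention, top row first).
Insert each entry of the permutation into P by Schensted row insertion, recording in Q the position of each new cell.

Insert 4: appended to row 1. P = [[4]].
Insert 2: 2 bumps 4 from row 1; 4 starts row 2. P = [[2], [4]].
Insert 3: appended to row 1. P = [[2, 3], [4]].
Insert 1: 1 bumps 2 from row 1; 2 bumps 4 from row 2; 4 starts row 3. P = [[1, 3], [2], [4]].

So P = [[1, 3], [2], [4]], Q = [[1, 3], [2], [4]].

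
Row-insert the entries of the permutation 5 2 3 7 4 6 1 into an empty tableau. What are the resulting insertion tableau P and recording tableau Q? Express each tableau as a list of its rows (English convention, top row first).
P = [[1, 3, 4, 6], [2, 7], [5]], Q = [[1, 3, 4, 6], [2, 5], [7]]

Insert each entry of the permutation into P by Schensted row insertion, recording in Q the position of each new cell.

Insert 5: appended to row 1. P = [[5]].
Insert 2: 2 bumps 5 from row 1; 5 starts row 2. P = [[2], [5]].
Insert 3: appended to row 1. P = [[2, 3], [5]].
Insert 7: appended to row 1. P = [[2, 3, 7], [5]].
Insert 4: 4 bumps 7 from row 1; 7 appends to row 2. P = [[2, 3, 4], [5, 7]].
Insert 6: appended to row 1. P = [[2, 3, 4, 6], [5, 7]].
Insert 1: 1 bumps 2 from row 1; 2 bumps 5 from row 2; 5 starts row 3. P = [[1, 3, 4, 6], [2, 7], [5]].

So P = [[1, 3, 4, 6], [2, 7], [5]], Q = [[1, 3, 4, 6], [2, 5], [7]].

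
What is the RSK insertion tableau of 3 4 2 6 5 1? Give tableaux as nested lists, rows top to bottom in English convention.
P = [[1, 4, 5], [2, 6], [3]]

After inserting 3: P = [[3]].
After inserting 4: P = [[3, 4]].
After inserting 2: P = [[2, 4], [3]].
After inserting 6: P = [[2, 4, 6], [3]].
After inserting 5: P = [[2, 4, 5], [3, 6]].
After inserting 1: P = [[1, 4, 5], [2, 6], [3]].

So P = [[1, 4, 5], [2, 6], [3]].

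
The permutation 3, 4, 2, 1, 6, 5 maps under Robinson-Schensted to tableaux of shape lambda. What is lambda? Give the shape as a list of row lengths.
Row-insert each entry into an empty tableau.

After inserting 3: P = [[3]].
After inserting 4: P = [[3, 4]].
After inserting 2: P = [[2, 4], [3]].
After inserting 1: P = [[1, 4], [2], [3]].
After inserting 6: P = [[1, 4, 6], [2], [3]].
After inserting 5: P = [[1, 4, 5], [2, 6], [3]].

The final insertion tableau P = [[1, 4, 5], [2, 6], [3]] has shape [3, 2, 1].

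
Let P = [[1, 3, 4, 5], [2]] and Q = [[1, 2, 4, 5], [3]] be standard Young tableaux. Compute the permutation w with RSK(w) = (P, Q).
2 3 1 4 5

Reverse RSK: for i = n, n-1, ..., 1, locate i in Q, remove the corresponding corner cell from P, and reverse-bump its entry up through P; the value ejected from row 1 is w(i).

So w = 2 3 1 4 5.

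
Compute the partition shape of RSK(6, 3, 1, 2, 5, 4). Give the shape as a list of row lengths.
[3, 2, 1]

Row-insert each entry into an empty tableau.

After inserting 6: P = [[6]].
After inserting 3: P = [[3], [6]].
After inserting 1: P = [[1], [3], [6]].
After inserting 2: P = [[1, 2], [3], [6]].
After inserting 5: P = [[1, 2, 5], [3], [6]].
After inserting 4: P = [[1, 2, 4], [3, 5], [6]].

The final insertion tableau P = [[1, 2, 4], [3, 5], [6]] has shape [3, 2, 1].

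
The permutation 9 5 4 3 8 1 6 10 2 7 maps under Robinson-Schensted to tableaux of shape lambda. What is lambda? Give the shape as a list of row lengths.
[3, 3, 2, 1, 1]

Row-insert each entry into an empty tableau.

After inserting 9: P = [[9]].
After inserting 5: P = [[5], [9]].
After inserting 4: P = [[4], [5], [9]].
After inserting 3: P = [[3], [4], [5], [9]].
After inserting 8: P = [[3, 8], [4], [5], [9]].
After inserting 1: P = [[1, 8], [3], [4], [5], [9]].
After inserting 6: P = [[1, 6], [3, 8], [4], [5], [9]].
After inserting 10: P = [[1, 6, 10], [3, 8], [4], [5], [9]].
After inserting 2: P = [[1, 2, 10], [3, 6], [4, 8], [5], [9]].
After inserting 7: P = [[1, 2, 7], [3, 6, 10], [4, 8], [5], [9]].

The final insertion tableau P = [[1, 2, 7], [3, 6, 10], [4, 8], [5], [9]] has shape [3, 3, 2, 1, 1].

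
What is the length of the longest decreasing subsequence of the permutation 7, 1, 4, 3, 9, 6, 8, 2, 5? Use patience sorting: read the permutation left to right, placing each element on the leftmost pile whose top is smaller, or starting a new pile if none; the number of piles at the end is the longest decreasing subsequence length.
7: new pile. tops = [7]
1: new pile. tops = [7, 1]
4: onto pile 2 (replacing 1). tops = [7, 4]
3: new pile. tops = [7, 4, 3]
9: onto pile 1 (replacing 7). tops = [9, 4, 3]
6: onto pile 2 (replacing 4). tops = [9, 6, 3]
8: onto pile 2 (replacing 6). tops = [9, 8, 3]
2: new pile. tops = [9, 8, 3, 2]
5: onto pile 3 (replacing 3). tops = [9, 8, 5, 2]

4 piles, so the longest decreasing subsequence has length 4.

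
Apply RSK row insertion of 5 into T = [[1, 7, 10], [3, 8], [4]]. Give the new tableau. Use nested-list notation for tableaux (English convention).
[[1, 5, 10], [3, 7], [4, 8]]

In row 1, 5 replaces 7 (the leftmost entry greater than 5); 7 is bumped to row 2. In row 2, 7 replaces 8 (the leftmost entry greater than 7); 8 is bumped to row 3. 8 is appended to row 3. The new tableau is [[1, 5, 10], [3, 7], [4, 8]].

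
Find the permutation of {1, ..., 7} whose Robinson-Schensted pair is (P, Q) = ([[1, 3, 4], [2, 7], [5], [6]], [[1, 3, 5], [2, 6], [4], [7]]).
Reverse the RSK construction: for i from n down to 1, find the cell of Q containing i, remove the entry at that cell from P, and reverse-bump it up through P; the value ejected from row 1 is w(i).

Step i=7: Q has 7 at row 4, column 1; remove 6 from row 4 of P and reverse-bump: 6 enters row 3 and ejects 5; 5 enters row 2 and ejects 2; 2 enters row 1 and ejects 1. So w(7) = 1. P is now [[2, 3, 4], [5, 7], [6]].
Step i=6: Q has 6 at row 2, column 2; remove 7 from row 2 of P and reverse-bump: 7 enters row 1 and ejects 4. So w(6) = 4. P is now [[2, 3, 7], [5], [6]].
Step i=5: Q has 5 at row 1, column 3; remove that cell from P, ejecting 7. So w(5) = 7. P is now [[2, 3], [5], [6]].
Step i=4: Q has 4 at row 3, column 1; remove 6 from row 3 of P and reverse-bump: 6 enters row 2 and ejects 5; 5 enters row 1 and ejects 3. So w(4) = 3. P is now [[2, 5], [6]].
Step i=3: Q has 3 at row 1, column 2; remove that cell from P, ejecting 5. So w(3) = 5. P is now [[2], [6]].
Step i=2: Q has 2 at row 2, column 1; remove 6 from row 2 of P and reverse-bump: 6 enters row 1 and ejects 2. So w(2) = 2. P is now [[6]].
Step i=1: Q has 1 at row 1, column 1; remove that cell from P, ejecting 6. So w(1) = 6. P is now [].

So w = 6 2 5 3 7 4 1.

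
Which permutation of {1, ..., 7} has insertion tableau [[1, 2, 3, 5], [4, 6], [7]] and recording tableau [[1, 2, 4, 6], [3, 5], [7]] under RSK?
Reverse the RSK construction: for i from n down to 1, find the cell of Q containing i, remove the entry at that cell from P, and reverse-bump it up through P; the value ejected from row 1 is w(i).

Step i=7: Q has 7 at row 3, column 1; remove 7 from row 3 of P and reverse-bump: 7 enters row 2 and ejects 6; 6 enters row 1 and ejects 5. So w(7) = 5. P is now [[1, 2, 3, 6], [4, 7]].
Step i=6: Q has 6 at row 1, column 4; remove that cell from P, ejecting 6. So w(6) = 6. P is now [[1, 2, 3], [4, 7]].
Step i=5: Q has 5 at row 2, column 2; remove 7 from row 2 of P and reverse-bump: 7 enters row 1 and ejects 3. So w(5) = 3. P is now [[1, 2, 7], [4]].
Step i=4: Q has 4 at row 1, column 3; remove that cell from P, ejecting 7. So w(4) = 7. P is now [[1, 2], [4]].
Step i=3: Q has 3 at row 2, column 1; remove 4 from row 2 of P and reverse-bump: 4 enters row 1 and ejects 2. So w(3) = 2. P is now [[1, 4]].
Step i=2: Q has 2 at row 1, column 2; remove that cell from P, ejecting 4. So w(2) = 4. P is now [[1]].
Step i=1: Q has 1 at row 1, column 1; remove that cell from P, ejecting 1. So w(1) = 1. P is now [].

So w = 1 4 2 7 3 6 5.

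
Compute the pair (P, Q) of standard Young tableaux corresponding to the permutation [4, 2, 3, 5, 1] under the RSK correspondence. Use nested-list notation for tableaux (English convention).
Insert each entry of the permutation into P by Schensted row insertion, recording in Q the position of each new cell.

Insert 4: appended to row 1. P = [[4]], Q = [[1]].
Insert 2: 2 bumps 4 from row 1; 4 starts row 2. P = [[2], [4]], Q = [[1], [2]].
Insert 3: appended to row 1. P = [[2, 3], [4]], Q = [[1, 3], [2]].
Insert 5: appended to row 1. P = [[2, 3, 5], [4]], Q = [[1, 3, 4], [2]].
Insert 1: 1 bumps 2 from row 1; 2 bumps 4 from row 2; 4 starts row 3. P = [[1, 3, 5], [2], [4]], Q = [[1, 3, 4], [2], [5]].

So P = [[1, 3, 5], [2], [4]], Q = [[1, 3, 4], [2], [5]].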